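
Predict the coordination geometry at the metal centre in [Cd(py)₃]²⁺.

trigonal planar

Summing ligand charges against the +2 overall charge gives an oxidation state of +2 for cadmium.
Group 12 minus oxidation state 2 gives a d¹⁰ configuration.
Coordination number: 3.
Three ligands around a d¹⁰ centre minimise repulsion in a trigonal-planar arrangement.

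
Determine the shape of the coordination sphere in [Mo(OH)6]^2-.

Summing ligand charges against the −2 overall charge gives an oxidation state of +4 for molybdenum.
Group 6 minus oxidation state 4 gives a d² configuration.
With 6 monodentate ligands the coordination number is 6.
Six donors around a single metal centre give an octahedral coordination sphere.

octahedral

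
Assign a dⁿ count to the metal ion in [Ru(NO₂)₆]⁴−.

Ligand charges: each nitro (N-bound nitrite) is −1. With an overall charge of −4 the ruthenium centre must be in the +2 oxidation state.
Ruthenium is a group-8 element; Ru(II) is therefore d⁶.

d6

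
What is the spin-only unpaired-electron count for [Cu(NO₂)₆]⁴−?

Each nitro (N-bound nitrite) is −1; balancing the −4 overall charge requires Cu(II).
Copper is a group-11 element; Cu(II) is therefore d⁹.
In an octahedral field the d⁹ configuration is t₂g⁶e_g³ (only one arrangement possible), giving 1 unpaired electron.

1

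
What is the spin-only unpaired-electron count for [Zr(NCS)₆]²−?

Each isothiocyanate is −1; balancing the −2 overall charge requires Zr(IV).
Group 4 minus oxidation state 4 gives a d⁰ configuration.
In an octahedral field the d⁰ configuration is t₂g⁰e_g⁰, giving 0 unpaired electrons.

0 unpaired electrons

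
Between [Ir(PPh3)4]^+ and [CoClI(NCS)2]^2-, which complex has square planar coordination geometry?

[Ir(PPh3)4]^+

For [Ir(PPh3)4]^+: Summing ligand charges against the +1 overall charge gives an oxidation state of +1 for iridium. Group 9 minus oxidation state 1 gives a d⁸ configuration. A 5d d⁸ ion has a large crystal-field splitting; square planar leaves the high-energy d_{x²−y²} orbital empty and maximises CFSE. → square planar.
For [CoClI(NCS)2]^2-: Each chloride is −1; each iodide is −1; each isothiocyanate is −1; balancing the −2 overall charge requires Co(II). Co sits in group 9, so the d-electron count is 9 − 2 = 7. For a high-spin 3d d⁷ ion with weak-field ligands the small Δₜ gives little square-planar CFSE advantage, so four ligands adopt the sterically favoured tetrahedral geometry. → tetrahedral.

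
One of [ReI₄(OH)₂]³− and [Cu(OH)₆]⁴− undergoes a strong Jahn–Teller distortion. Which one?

[ReI₄(OH)₂]³−: Ligand charges: each iodide is −1; each hydroxide is −1. With an overall charge of −3 the rhenium centre must be in the +3 oxidation state. Group 7 minus oxidation state 3 gives a d⁴ configuration. A 5d ion has a large Δₒ and is invariably low-spin. The d⁴ configuration leaves the e_g set evenly filled (or empty) — no strong Jahn–Teller driving force.
[Cu(OH)₆]⁴−: Summing ligand charges against the −4 overall charge gives an oxidation state of +2 for copper. Copper is a group-11 element; Cu(II) is therefore d⁹. The t₂g⁶e_g³ configuration has an unevenly filled e_g set; the Jahn–Teller theorem predicts a tetragonal distortion (typically axial elongation) to lift the degeneracy.

[Cu(OH)₆]⁴−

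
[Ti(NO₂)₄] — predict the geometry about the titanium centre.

Each nitro (N-bound nitrite) is −1; balancing the 0 overall charge requires Ti(IV).
Ti sits in group 4, so the d-electron count is 4 − 4 = 0.
With 4 monodentate ligands the coordination number is 4.
A d⁰ ion has no crystal-field stabilisation preference between square planar and tetrahedral, so four ligands adopt the sterically favoured tetrahedral geometry.

tetrahedral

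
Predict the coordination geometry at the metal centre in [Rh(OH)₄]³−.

Summing ligand charges against the −3 overall charge gives an oxidation state of +1 for rhodium.
Rh sits in group 9, so the d-electron count is 9 − 1 = 8.
With 4 monodentate ligands the coordination number is 4.
A 4d d⁸ ion has a large crystal-field splitting; square planar leaves the high-energy d_{x²−y²} orbital empty and maximises CFSE.

square planar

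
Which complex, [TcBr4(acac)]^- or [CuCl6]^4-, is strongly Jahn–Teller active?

[TcBr4(acac)]^-: Each bromide is −1; each acetylacetonate is −1; balancing the −1 overall charge requires Tc(IV). Tc sits in group 7, so the d-electron count is 7 − 4 = 3. The d³ configuration leaves the e_g set evenly filled (or empty) — no strong Jahn–Teller driving force.
[CuCl6]^4-: Ligand charges: each chloride is −1. With an overall charge of −4 the copper centre must be in the +2 oxidation state. Cu sits in group 11, so the d-electron count is 11 − 2 = 9. The t₂g⁶e_g³ configuration has an unevenly filled e_g set; the Jahn–Teller theorem predicts a tetragonal distortion (typically axial elongation) to lift the degeneracy.

[CuCl6]^4-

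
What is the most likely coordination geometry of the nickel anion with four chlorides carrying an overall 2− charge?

Ligand charges: each chloride is −1. With an overall charge of −2 the nickel centre must be in the +2 oxidation state.
Ni sits in group 10, so the d-electron count is 10 − 2 = 8.
Coordination number: 4.
Chloride is a weak-field ligand.
With weak-field ligands the CFSE gain from square planar is small, so a 3d d⁸ ion takes the sterically preferred tetrahedral geometry.

tetrahedral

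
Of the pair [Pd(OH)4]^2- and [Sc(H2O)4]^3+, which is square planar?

[Pd(OH)4]^2-

For [Pd(OH)4]^2-: Each hydroxide is −1; balancing the −2 overall charge requires Pd(II). Pd sits in group 10, so the d-electron count is 10 − 2 = 8. A 4d d⁸ ion has a large crystal-field splitting; square planar leaves the high-energy d_{x²−y²} orbital empty and maximises CFSE. → square planar.
For [Sc(H2O)4]^3+: Summing ligand charges against the +3 overall charge gives an oxidation state of +3 for scandium. Sc sits in group 3, so the d-electron count is 3 − 3 = 0. A d⁰ ion has no crystal-field stabilisation preference between square planar and tetrahedral, so four ligands adopt the sterically favoured tetrahedral geometry. → tetrahedral.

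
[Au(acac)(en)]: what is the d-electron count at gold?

Ligand charges: each acetylacetonate is −1; ethylenediamine is neutral. With an overall charge of 0 the gold centre must be in the +1 oxidation state.
Au sits in group 11, so the d-electron count is 11 − 1 = 10.

d¹⁰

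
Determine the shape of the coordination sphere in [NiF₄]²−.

tetrahedral

Ligand charges: each fluoride is −1. With an overall charge of −2 the nickel centre must be in the +2 oxidation state.
Nickel is a group-10 element; Ni(II) is therefore d⁸.
Coordination number: 4.
Fluoride is a weak-field ligand.
With weak-field ligands the CFSE gain from square planar is small, so a 3d d⁸ ion takes the sterically preferred tetrahedral geometry.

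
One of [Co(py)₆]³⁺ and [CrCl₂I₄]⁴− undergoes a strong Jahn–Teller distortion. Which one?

[CrCl₂I₄]⁴−

[Co(py)₆]³⁺: Ligand charges: pyridine is neutral. With an overall charge of +3 the cobalt centre must be in the +3 oxidation state. Co sits in group 9, so the d-electron count is 9 − 3 = 6. Co(III) has an exceptionally large octahedral splitting and is low-spin with essentially every ligand except fluoride. The d⁶ configuration leaves the e_g set evenly filled (or empty) — no strong Jahn–Teller driving force.
[CrCl₂I₄]⁴−: Each chloride is −1; each iodide is −1; balancing the −4 overall charge requires Cr(II). Cr sits in group 6, so the d-electron count is 6 − 2 = 4. Chloride and iodide are weak-field ligands for a first-row metal, so the complex is high-spin. The t₂g³e_g¹ (high-spin) configuration has an unevenly filled e_g set; the Jahn–Teller theorem predicts a tetragonal distortion (typically axial elongation) to lift the degeneracy.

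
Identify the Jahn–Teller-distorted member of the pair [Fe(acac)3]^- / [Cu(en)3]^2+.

[Fe(acac)3]^-: Each acetylacetonate is −1; balancing the −1 overall charge requires Fe(II). Fe sits in group 8, so the d-electron count is 8 − 2 = 6. Acetylacetonate is a weak-field ligand for a first-row metal, so the complex is high-spin. The d⁶ configuration leaves the e_g set evenly filled (or empty) — no strong Jahn–Teller driving force.
[Cu(en)3]^2+: Summing ligand charges against the +2 overall charge gives an oxidation state of +2 for copper. Cu sits in group 11, so the d-electron count is 11 − 2 = 9. The t₂g⁶e_g³ configuration has an unevenly filled e_g set; the Jahn–Teller theorem predicts a tetragonal distortion (typically axial elongation) to lift the degeneracy.

[Cu(en)3]^2+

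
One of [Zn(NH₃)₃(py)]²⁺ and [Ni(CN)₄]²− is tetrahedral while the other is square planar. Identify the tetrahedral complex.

[Zn(NH₃)₃(py)]²⁺

For [Zn(NH₃)₃(py)]²⁺: Summing ligand charges against the +2 overall charge gives an oxidation state of +2 for zinc. Zn sits in group 12, so the d-electron count is 12 − 2 = 10. A d¹⁰ ion has no crystal-field stabilisation preference between square planar and tetrahedral, so four ligands adopt the sterically favoured tetrahedral geometry. → tetrahedral.
For [Ni(CN)₄]²−: Each cyanide is −1; balancing the −2 overall charge requires Ni(II). Ni sits in group 10, so the d-electron count is 10 − 2 = 8. Cyanide is a strong-field ligand (high in the spectrochemical series). A 3d d⁸ ion with strong-field ligands gains enough CFSE to favour square planar over tetrahedral. → square planar.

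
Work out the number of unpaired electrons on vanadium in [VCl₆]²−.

Each chloride is −1; balancing the −2 overall charge requires V(IV).
Vanadium is a group-5 element; V(IV) is therefore d¹.
In an octahedral field the d¹ configuration is t₂g¹e_g⁰ (only one arrangement possible), giving 1 unpaired electron.

1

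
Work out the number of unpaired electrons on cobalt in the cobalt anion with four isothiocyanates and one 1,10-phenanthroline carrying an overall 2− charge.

Ligand charges: each isothiocyanate is −1; 1,10-phenanthroline is neutral. With an overall charge of −2 the cobalt centre must be in the +2 oxidation state.
Co sits in group 9, so the d-electron count is 9 − 2 = 7.
Counting donor atoms: 4×isothiocyanate (monodentate) → 4 donors; 1×1,10-phenanthroline (bidentate) → 2 donors. Coordination number = 6.
The spin state decides the count: Isothiocyanate is a weak-field ligand for a first-row metal, so the complex is high-spin.
An octahedral high-spin d⁷ ion is t₂g⁵e_g², giving 3 unpaired electrons.

3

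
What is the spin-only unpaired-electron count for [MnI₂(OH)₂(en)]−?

4 unpaired electrons

Ligand charges: each iodide is −1; each hydroxide is −1; ethylenediamine is neutral. With an overall charge of −1 the manganese centre must be in the +3 oxidation state.
Mn sits in group 7, so the d-electron count is 7 − 3 = 4.
Counting donor atoms: 2×iodide (monodentate) → 2 donors; 2×hydroxide (monodentate) → 2 donors; 1×ethylenediamine (bidentate) → 2 donors. Coordination number = 6.
The spin state decides the count: Hydroxide and iodide are weak-field ligands for a first-row metal, so the complex is high-spin.
An octahedral high-spin d⁴ ion is t₂g³e_g¹, giving 4 unpaired electrons.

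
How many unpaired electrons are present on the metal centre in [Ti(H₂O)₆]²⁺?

Ligand charges: water is neutral. With an overall charge of +2 the titanium centre must be in the +2 oxidation state.
Group 4 minus oxidation state 2 gives a d² configuration.
In an octahedral field the d² configuration is t₂g²e_g⁰ (only one arrangement possible), giving 2 unpaired electrons.

2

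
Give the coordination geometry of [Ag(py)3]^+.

Summing ligand charges against the +1 overall charge gives an oxidation state of +1 for silver.
Silver is a group-11 element; Ag(I) is therefore d¹⁰.
Coordination number: 3.
Three ligands around a d¹⁰ centre minimise repulsion in a trigonal-planar arrangement.

trigonal planar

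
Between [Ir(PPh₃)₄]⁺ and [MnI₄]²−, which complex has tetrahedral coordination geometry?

[MnI₄]²−

For [Ir(PPh₃)₄]⁺: Ligand charges: triphenylphosphine is neutral. With an overall charge of +1 the iridium centre must be in the +1 oxidation state. Ir sits in group 9, so the d-electron count is 9 − 1 = 8. A 5d d⁸ ion has a large crystal-field splitting; square planar leaves the high-energy d_{x²−y²} orbital empty and maximises CFSE. → square planar.
For [MnI₄]²−: Each iodide is −1; balancing the −2 overall charge requires Mn(II). Manganese is a group-7 element; Mn(II) is therefore d⁵. A high-spin d⁵ ion has zero CFSE in either geometry, so four ligands adopt the sterically favoured tetrahedral geometry. → tetrahedral.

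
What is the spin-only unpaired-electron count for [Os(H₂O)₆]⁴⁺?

2 unpaired electrons

Summing ligand charges against the +4 overall charge gives an oxidation state of +4 for osmium.
Osmium is a group-8 element; Os(IV) is therefore d⁴.
The spin state decides the count: a 5d ion has a large Δₒ and is invariably low-spin.
An octahedral low-spin d⁴ ion is t₂g⁴e_g⁰, giving 2 unpaired electrons.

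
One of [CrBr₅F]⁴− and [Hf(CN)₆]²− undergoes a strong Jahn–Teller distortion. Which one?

[CrBr₅F]⁴−

[CrBr₅F]⁴−: Ligand charges: each bromide is −1; each fluoride is −1. With an overall charge of −4 the chromium centre must be in the +2 oxidation state. Group 6 minus oxidation state 2 gives a d⁴ configuration. Bromide and fluoride are weak-field ligands for a first-row metal, so the complex is high-spin. The t₂g³e_g¹ (high-spin) configuration has an unevenly filled e_g set; the Jahn–Teller theorem predicts a tetragonal distortion (typically axial elongation) to lift the degeneracy.
[Hf(CN)₆]²−: Each cyanide is −1; balancing the −2 overall charge requires Hf(IV). Hafnium is a group-4 element; Hf(IV) is therefore d⁰. The d⁰ configuration leaves the e_g set evenly filled (or empty) — no strong Jahn–Teller driving force.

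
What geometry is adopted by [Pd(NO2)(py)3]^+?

Each nitro (N-bound nitrite) is −1; pyridine is neutral; balancing the +1 overall charge requires Pd(II).
Pd sits in group 10, so the d-electron count is 10 − 2 = 8.
With 4 monodentate ligands the coordination number is 4.
A 4d d⁸ ion has a large crystal-field splitting; square planar leaves the high-energy d_{x²−y²} orbital empty and maximises CFSE.

square planar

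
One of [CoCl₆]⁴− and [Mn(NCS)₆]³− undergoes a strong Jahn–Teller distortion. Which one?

[Mn(NCS)₆]³−

[CoCl₆]⁴−: Summing ligand charges against the −4 overall charge gives an oxidation state of +2 for cobalt. Group 9 minus oxidation state 2 gives a d⁷ configuration. Chloride is a weak-field ligand for a first-row metal, so the complex is high-spin. The d⁷ configuration leaves the e_g set evenly filled (or empty) — no strong Jahn–Teller driving force.
[Mn(NCS)₆]³−: Summing ligand charges against the −3 overall charge gives an oxidation state of +3 for manganese. Group 7 minus oxidation state 3 gives a d⁴ configuration. Isothiocyanate is a weak-field ligand for a first-row metal, so the complex is high-spin. The t₂g³e_g¹ (high-spin) configuration has an unevenly filled e_g set; the Jahn–Teller theorem predicts a tetragonal distortion (typically axial elongation) to lift the degeneracy.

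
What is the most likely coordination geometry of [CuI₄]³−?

Ligand charges: each iodide is −1. With an overall charge of −3 the copper centre must be in the +1 oxidation state.
Cu sits in group 11, so the d-electron count is 11 − 1 = 10.
Coordination number: 4.
A d¹⁰ ion has no crystal-field stabilisation preference between square planar and tetrahedral, so four ligands adopt the sterically favoured tetrahedral geometry.

tetrahedral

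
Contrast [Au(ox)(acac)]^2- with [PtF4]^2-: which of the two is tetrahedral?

[Au(ox)(acac)]^2-

For [Au(ox)(acac)]^2-: Summing ligand charges against the −2 overall charge gives an oxidation state of +1 for gold. Au sits in group 11, so the d-electron count is 11 − 1 = 10. A d¹⁰ ion has no crystal-field stabilisation preference between square planar and tetrahedral, so four ligands adopt the sterically favoured tetrahedral geometry. → tetrahedral.
For [PtF4]^2-: Ligand charges: each fluoride is −1. With an overall charge of −2 the platinum centre must be in the +2 oxidation state. Group 10 minus oxidation state 2 gives a d⁸ configuration. A 5d d⁸ ion has a large crystal-field splitting; square planar leaves the high-energy d_{x²−y²} orbital empty and maximises CFSE. → square planar.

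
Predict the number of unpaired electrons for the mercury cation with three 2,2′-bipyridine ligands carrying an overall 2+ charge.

2,2′-bipyridine is neutral; balancing the +2 overall charge requires Hg(II).
Group 12 minus oxidation state 2 gives a d¹⁰ configuration.
Counting donor atoms: 3×2,2′-bipyridine (bidentate) → 6 donors. Coordination number = 6.
In an octahedral field the d¹⁰ configuration is t₂g⁶e_g⁴, giving 0 unpaired electrons.

0 unpaired electrons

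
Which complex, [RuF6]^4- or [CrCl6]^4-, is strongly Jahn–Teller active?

[CrCl6]^4-

[RuF6]^4-: Each fluoride is −1; balancing the −4 overall charge requires Ru(II). Ruthenium is a group-8 element; Ru(II) is therefore d⁶. A 4d ion has a large Δₒ and is invariably low-spin. The d⁶ configuration leaves the e_g set evenly filled (or empty) — no strong Jahn–Teller driving force.
[CrCl6]^4-: Summing ligand charges against the −4 overall charge gives an oxidation state of +2 for chromium. Cr sits in group 6, so the d-electron count is 6 − 2 = 4. Chloride is a weak-field ligand for a first-row metal, so the complex is high-spin. The t₂g³e_g¹ (high-spin) configuration has an unevenly filled e_g set; the Jahn–Teller theorem predicts a tetragonal distortion (typically axial elongation) to lift the degeneracy.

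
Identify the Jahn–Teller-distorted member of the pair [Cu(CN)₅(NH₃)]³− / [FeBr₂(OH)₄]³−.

[Cu(CN)₅(NH₃)]³−

[Cu(CN)₅(NH₃)]³−: Summing ligand charges against the −3 overall charge gives an oxidation state of +2 for copper. Group 11 minus oxidation state 2 gives a d⁹ configuration. The t₂g⁶e_g³ configuration has an unevenly filled e_g set; the Jahn–Teller theorem predicts a tetragonal distortion (typically axial elongation) to lift the degeneracy.
[FeBr₂(OH)₄]³−: Each bromide is −1; each hydroxide is −1; balancing the −3 overall charge requires Fe(III). Iron is a group-8 element; Fe(III) is therefore d⁵. Bromide and hydroxide are weak-field ligands for a first-row metal, so the complex is high-spin. The d⁵ configuration leaves the e_g set evenly filled (or empty) — no strong Jahn–Teller driving force.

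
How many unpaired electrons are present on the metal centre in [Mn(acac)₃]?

Each acetylacetonate is −1; balancing the 0 overall charge requires Mn(III).
Group 7 minus oxidation state 3 gives a d⁴ configuration.
Counting donor atoms: 3×acetylacetonate (bidentate) → 6 donors. Coordination number = 6.
The spin state decides the count: Acetylacetonate is a weak-field ligand for a first-row metal, so the complex is high-spin.
An octahedral high-spin d⁴ ion is t₂g³e_g¹, giving 4 unpaired electrons.

4 unpaired electrons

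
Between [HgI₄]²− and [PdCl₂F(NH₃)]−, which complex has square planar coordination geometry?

For [HgI₄]²−: Each iodide is −1; balancing the −2 overall charge requires Hg(II). Group 12 minus oxidation state 2 gives a d¹⁰ configuration. A d¹⁰ ion has no crystal-field stabilisation preference between square planar and tetrahedral, so four ligands adopt the sterically favoured tetrahedral geometry. → tetrahedral.
For [PdCl₂F(NH₃)]−: Each chloride is −1; each fluoride is −1; ammonia is neutral; balancing the −1 overall charge requires Pd(II). Group 10 minus oxidation state 2 gives a d⁸ configuration. A 4d d⁸ ion has a large crystal-field splitting; square planar leaves the high-energy d_{x²−y²} orbital empty and maximises CFSE. → square planar.

[PdCl₂F(NH₃)]−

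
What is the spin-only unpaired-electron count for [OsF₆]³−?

Each fluoride is −1; balancing the −3 overall charge requires Os(III).
Group 8 minus oxidation state 3 gives a d⁵ configuration.
The spin state decides the count: a 5d ion has a large Δₒ and is invariably low-spin.
An octahedral low-spin d⁵ ion is t₂g⁵e_g⁰, giving 1 unpaired electron.

1 unpaired electron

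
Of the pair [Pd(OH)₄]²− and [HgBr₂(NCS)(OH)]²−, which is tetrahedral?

For [Pd(OH)₄]²−: Each hydroxide is −1; balancing the −2 overall charge requires Pd(II). Pd sits in group 10, so the d-electron count is 10 − 2 = 8. A 4d d⁸ ion has a large crystal-field splitting; square planar leaves the high-energy d_{x²−y²} orbital empty and maximises CFSE. → square planar.
For [HgBr₂(NCS)(OH)]²−: Ligand charges: each bromide is −1; each isothiocyanate is −1; each hydroxide is −1. With an overall charge of −2 the mercury centre must be in the +2 oxidation state. Hg sits in group 12, so the d-electron count is 12 − 2 = 10. A d¹⁰ ion has no crystal-field stabilisation preference between square planar and tetrahedral, so four ligands adopt the sterically favoured tetrahedral geometry. → tetrahedral.

[HgBr₂(NCS)(OH)]²−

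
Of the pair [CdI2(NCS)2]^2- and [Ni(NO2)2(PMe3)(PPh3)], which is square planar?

[Ni(NO2)2(PMe3)(PPh3)]

For [CdI2(NCS)2]^2-: Summing ligand charges against the −2 overall charge gives an oxidation state of +2 for cadmium. Cadmium is a group-12 element; Cd(II) is therefore d¹⁰. A d¹⁰ ion has no crystal-field stabilisation preference between square planar and tetrahedral, so four ligands adopt the sterically favoured tetrahedral geometry. → tetrahedral.
For [Ni(NO2)2(PMe3)(PPh3)]: Each nitro (N-bound nitrite) is −1; trimethylphosphine is neutral; triphenylphosphine is neutral; balancing the 0 overall charge requires Ni(II). Group 10 minus oxidation state 2 gives a d⁸ configuration. Nitro (N-bound nitrite), trimethylphosphine, and triphenylphosphine are strong-field ligands (high in the spectrochemical series). A 3d d⁸ ion with strong-field ligands gains enough CFSE to favour square planar over tetrahedral. → square planar.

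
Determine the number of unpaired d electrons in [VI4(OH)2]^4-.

Ligand charges: each iodide is −1; each hydroxide is −1. With an overall charge of −4 the vanadium centre must be in the +2 oxidation state.
Vanadium is a group-5 element; V(II) is therefore d³.
In an octahedral field the d³ configuration is t₂g³e_g⁰ (only one arrangement possible), giving 3 unpaired electrons.

3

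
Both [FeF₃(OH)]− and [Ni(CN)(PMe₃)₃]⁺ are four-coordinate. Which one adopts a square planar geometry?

For [FeF₃(OH)]−: Ligand charges: each fluoride is −1; each hydroxide is −1. With an overall charge of −1 the iron centre must be in the +3 oxidation state. Iron is a group-8 element; Fe(III) is therefore d⁵. A high-spin d⁵ ion has zero CFSE in either geometry, so four ligands adopt the sterically favoured tetrahedral geometry. → tetrahedral.
For [Ni(CN)(PMe₃)₃]⁺: Ligand charges: each cyanide is −1; trimethylphosphine is neutral. With an overall charge of +1 the nickel centre must be in the +2 oxidation state. Ni sits in group 10, so the d-electron count is 10 − 2 = 8. Cyanide and trimethylphosphine are strong-field ligands (high in the spectrochemical series). A 3d d⁸ ion with strong-field ligands gains enough CFSE to favour square planar over tetrahedral. → square planar.

[Ni(CN)(PMe₃)₃]⁺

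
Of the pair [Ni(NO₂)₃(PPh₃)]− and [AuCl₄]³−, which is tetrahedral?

[AuCl₄]³−

For [Ni(NO₂)₃(PPh₃)]−: Each nitro (N-bound nitrite) is −1; triphenylphosphine is neutral; balancing the −1 overall charge requires Ni(II). Group 10 minus oxidation state 2 gives a d⁸ configuration. Nitro (N-bound nitrite) and triphenylphosphine are strong-field ligands (high in the spectrochemical series). A 3d d⁸ ion with strong-field ligands gains enough CFSE to favour square planar over tetrahedral. → square planar.
For [AuCl₄]³−: Each chloride is −1; balancing the −3 overall charge requires Au(I). Group 11 minus oxidation state 1 gives a d¹⁰ configuration. A d¹⁰ ion has no crystal-field stabilisation preference between square planar and tetrahedral, so four ligands adopt the sterically favoured tetrahedral geometry. → tetrahedral.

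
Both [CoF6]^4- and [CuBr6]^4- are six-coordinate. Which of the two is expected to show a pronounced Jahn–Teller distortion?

[CoF6]^4-: Each fluoride is −1; balancing the −4 overall charge requires Co(II). Group 9 minus oxidation state 2 gives a d⁷ configuration. Fluoride is a weak-field ligand for a first-row metal, so the complex is high-spin. The d⁷ configuration leaves the e_g set evenly filled (or empty) — no strong Jahn–Teller driving force.
[CuBr6]^4-: Ligand charges: each bromide is −1. With an overall charge of −4 the copper centre must be in the +2 oxidation state. Cu sits in group 11, so the d-electron count is 11 − 2 = 9. The t₂g⁶e_g³ configuration has an unevenly filled e_g set; the Jahn–Teller theorem predicts a tetragonal distortion (typically axial elongation) to lift the degeneracy.

[CuBr6]^4-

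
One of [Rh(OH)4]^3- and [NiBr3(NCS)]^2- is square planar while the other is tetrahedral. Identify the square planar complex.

[Rh(OH)4]^3-

For [Rh(OH)4]^3-: Each hydroxide is −1; balancing the −3 overall charge requires Rh(I). Rh sits in group 9, so the d-electron count is 9 − 1 = 8. A 4d d⁸ ion has a large crystal-field splitting; square planar leaves the high-energy d_{x²−y²} orbital empty and maximises CFSE. → square planar.
For [NiBr3(NCS)]^2-: Ligand charges: each bromide is −1; each isothiocyanate is −1. With an overall charge of −2 the nickel centre must be in the +2 oxidation state. Nickel is a group-10 element; Ni(II) is therefore d⁸. Bromide and isothiocyanate are weak-field ligands. With weak-field ligands the CFSE gain from square planar is small, so a 3d d⁸ ion takes the sterically preferred tetrahedral geometry. → tetrahedral.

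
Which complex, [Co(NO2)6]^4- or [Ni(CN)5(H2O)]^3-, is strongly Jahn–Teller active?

[Co(NO2)6]^4-

[Co(NO2)6]^4-: Each nitro (N-bound nitrite) is −1; balancing the −4 overall charge requires Co(II). Group 9 minus oxidation state 2 gives a d⁷ configuration. Nitro (N-bound nitrite) is a strong-field ligand (high in the spectrochemical series) for a first-row metal, so the complex is low-spin. The t₂g⁶e_g¹ (low-spin) configuration has an unevenly filled e_g set; the Jahn–Teller theorem predicts a tetragonal distortion (typically axial elongation) to lift the degeneracy.
[Ni(CN)5(H2O)]^3-: Summing ligand charges against the −3 overall charge gives an oxidation state of +2 for nickel. Group 10 minus oxidation state 2 gives a d⁸ configuration. The d⁸ configuration leaves the e_g set evenly filled (or empty) — no strong Jahn–Teller driving force.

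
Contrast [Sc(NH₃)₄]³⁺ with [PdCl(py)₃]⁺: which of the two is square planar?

[PdCl(py)₃]⁺

For [Sc(NH₃)₄]³⁺: Ligand charges: ammonia is neutral. With an overall charge of +3 the scandium centre must be in the +3 oxidation state. Group 3 minus oxidation state 3 gives a d⁰ configuration. A d⁰ ion has no crystal-field stabilisation preference between square planar and tetrahedral, so four ligands adopt the sterically favoured tetrahedral geometry. → tetrahedral.
For [PdCl(py)₃]⁺: Summing ligand charges against the +1 overall charge gives an oxidation state of +2 for palladium. Palladium is a group-10 element; Pd(II) is therefore d⁸. A 4d d⁸ ion has a large crystal-field splitting; square planar leaves the high-energy d_{x²−y²} orbital empty and maximises CFSE. → square planar.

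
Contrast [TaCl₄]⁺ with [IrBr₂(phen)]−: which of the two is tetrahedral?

For [TaCl₄]⁺: Summing ligand charges against the +1 overall charge gives an oxidation state of +5 for tantalum. Tantalum is a group-5 element; Ta(V) is therefore d⁰. A d⁰ ion has no crystal-field stabilisation preference between square planar and tetrahedral, so four ligands adopt the sterically favoured tetrahedral geometry. → tetrahedral.
For [IrBr₂(phen)]−: Ligand charges: each bromide is −1; 1,10-phenanthroline is neutral. With an overall charge of −1 the iridium centre must be in the +1 oxidation state. Ir sits in group 9, so the d-electron count is 9 − 1 = 8. A 5d d⁸ ion has a large crystal-field splitting; square planar leaves the high-energy d_{x²−y²} orbital empty and maximises CFSE. → square planar.

[TaCl₄]⁺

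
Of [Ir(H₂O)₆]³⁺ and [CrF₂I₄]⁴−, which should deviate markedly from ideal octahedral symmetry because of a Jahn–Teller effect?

[Ir(H₂O)₆]³⁺: Summing ligand charges against the +3 overall charge gives an oxidation state of +3 for iridium. Group 9 minus oxidation state 3 gives a d⁶ configuration. A 5d ion has a large Δₒ and is invariably low-spin. The d⁶ configuration leaves the e_g set evenly filled (or empty) — no strong Jahn–Teller driving force.
[CrF₂I₄]⁴−: Summing ligand charges against the −4 overall charge gives an oxidation state of +2 for chromium. Cr sits in group 6, so the d-electron count is 6 − 2 = 4. Fluoride and iodide are weak-field ligands for a first-row metal, so the complex is high-spin. The t₂g³e_g¹ (high-spin) configuration has an unevenly filled e_g set; the Jahn–Teller theorem predicts a tetragonal distortion (typically axial elongation) to lift the degeneracy.

[CrF₂I₄]⁴−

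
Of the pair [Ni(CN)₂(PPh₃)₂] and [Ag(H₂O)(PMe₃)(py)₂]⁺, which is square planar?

For [Ni(CN)₂(PPh₃)₂]: Each cyanide is −1; triphenylphosphine is neutral; balancing the 0 overall charge requires Ni(II). Ni sits in group 10, so the d-electron count is 10 − 2 = 8. Cyanide and triphenylphosphine are strong-field ligands (high in the spectrochemical series). A 3d d⁸ ion with strong-field ligands gains enough CFSE to favour square planar over tetrahedral. → square planar.
For [Ag(H₂O)(PMe₃)(py)₂]⁺: Water is neutral; trimethylphosphine is neutral; pyridine is neutral; balancing the +1 overall charge requires Ag(I). Group 11 minus oxidation state 1 gives a d¹⁰ configuration. A d¹⁰ ion has no crystal-field stabilisation preference between square planar and tetrahedral, so four ligands adopt the sterically favoured tetrahedral geometry. → tetrahedral.

[Ni(CN)₂(PPh₃)₂]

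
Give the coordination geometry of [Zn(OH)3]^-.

Ligand charges: each hydroxide is −1. With an overall charge of −1 the zinc centre must be in the +2 oxidation state.
Zinc is a group-12 element; Zn(II) is therefore d¹⁰.
With 3 monodentate ligands the coordination number is 3.
Three ligands around a d¹⁰ centre minimise repulsion in a trigonal-planar arrangement.

trigonal planar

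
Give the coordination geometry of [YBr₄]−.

Ligand charges: each bromide is −1. With an overall charge of −1 the yttrium centre must be in the +3 oxidation state.
Y sits in group 3, so the d-electron count is 3 − 3 = 0.
Coordination number: 4.
A d⁰ ion has no crystal-field stabilisation preference between square planar and tetrahedral, so four ligands adopt the sterically favoured tetrahedral geometry.

tetrahedral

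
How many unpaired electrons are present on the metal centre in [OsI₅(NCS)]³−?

1 unpaired electron

Each iodide is −1; each isothiocyanate is −1; balancing the −3 overall charge requires Os(III).
Group 8 minus oxidation state 3 gives a d⁵ configuration.
The spin state decides the count: a 5d ion has a large Δₒ and is invariably low-spin.
An octahedral low-spin d⁵ ion is t₂g⁵e_g⁰, giving 1 unpaired electron.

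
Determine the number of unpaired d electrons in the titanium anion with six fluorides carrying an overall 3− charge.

1 unpaired electron

Ligand charges: each fluoride is −1. With an overall charge of −3 the titanium centre must be in the +3 oxidation state.
Titanium is a group-4 element; Ti(III) is therefore d¹.
In an octahedral field the d¹ configuration is t₂g¹e_g⁰ (only one arrangement possible), giving 1 unpaired electron.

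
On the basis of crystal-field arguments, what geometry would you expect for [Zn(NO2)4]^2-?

Summing ligand charges against the −2 overall charge gives an oxidation state of +2 for zinc.
Zinc is a group-12 element; Zn(II) is therefore d¹⁰.
Coordination number: 4.
A d¹⁰ ion has no crystal-field stabilisation preference between square planar and tetrahedral, so four ligands adopt the sterically favoured tetrahedral geometry.

tetrahedral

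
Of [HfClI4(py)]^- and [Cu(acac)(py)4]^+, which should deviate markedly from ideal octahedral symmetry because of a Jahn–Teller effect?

[Cu(acac)(py)4]^+

[HfClI4(py)]^-: Ligand charges: each chloride is −1; each iodide is −1; pyridine is neutral. With an overall charge of −1 the hafnium centre must be in the +4 oxidation state. Group 4 minus oxidation state 4 gives a d⁰ configuration. The d⁰ configuration leaves the e_g set evenly filled (or empty) — no strong Jahn–Teller driving force.
[Cu(acac)(py)4]^+: Summing ligand charges against the +1 overall charge gives an oxidation state of +2 for copper. Group 11 minus oxidation state 2 gives a d⁹ configuration. The t₂g⁶e_g³ configuration has an unevenly filled e_g set; the Jahn–Teller theorem predicts a tetragonal distortion (typically axial elongation) to lift the degeneracy.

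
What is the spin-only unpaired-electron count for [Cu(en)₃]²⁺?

Ethylenediamine is neutral; balancing the +2 overall charge requires Cu(II).
Copper is a group-11 element; Cu(II) is therefore d⁹.
Counting donor atoms: 3×ethylenediamine (bidentate) → 6 donors. Coordination number = 6.
In an octahedral field the d⁹ configuration is t₂g⁶e_g³ (only one arrangement possible), giving 1 unpaired electron.

1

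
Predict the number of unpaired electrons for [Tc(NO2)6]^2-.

3

Ligand charges: each nitro (N-bound nitrite) is −1. With an overall charge of −2 the technetium centre must be in the +4 oxidation state.
Tc sits in group 7, so the d-electron count is 7 − 4 = 3.
In an octahedral field the d³ configuration is t₂g³e_g⁰ (only one arrangement possible), giving 3 unpaired electrons.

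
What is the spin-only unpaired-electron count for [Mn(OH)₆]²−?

Ligand charges: each hydroxide is −1. With an overall charge of −2 the manganese centre must be in the +4 oxidation state.
Group 7 minus oxidation state 4 gives a d³ configuration.
In an octahedral field the d³ configuration is t₂g³e_g⁰ (only one arrangement possible), giving 3 unpaired electrons.

3 unpaired electrons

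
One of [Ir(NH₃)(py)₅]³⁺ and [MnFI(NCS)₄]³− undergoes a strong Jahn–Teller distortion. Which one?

[Ir(NH₃)(py)₅]³⁺: Ammonia is neutral; pyridine is neutral; balancing the +3 overall charge requires Ir(III). Ir sits in group 9, so the d-electron count is 9 − 3 = 6. A 5d ion has a large Δₒ and is invariably low-spin. The d⁶ configuration leaves the e_g set evenly filled (or empty) — no strong Jahn–Teller driving force.
[MnFI(NCS)₄]³−: Each fluoride is −1; each iodide is −1; each isothiocyanate is −1; balancing the −3 overall charge requires Mn(III). Group 7 minus oxidation state 3 gives a d⁴ configuration. Fluoride, iodide, and isothiocyanate are weak-field ligands for a first-row metal, so the complex is high-spin. The t₂g³e_g¹ (high-spin) configuration has an unevenly filled e_g set; the Jahn–Teller theorem predicts a tetragonal distortion (typically axial elongation) to lift the degeneracy.

[MnFI(NCS)₄]³−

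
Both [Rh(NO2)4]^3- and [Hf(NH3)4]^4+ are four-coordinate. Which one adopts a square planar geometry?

[Rh(NO2)4]^3-

For [Rh(NO2)4]^3-: Ligand charges: each nitro (N-bound nitrite) is −1. With an overall charge of −3 the rhodium centre must be in the +1 oxidation state. Rhodium is a group-9 element; Rh(I) is therefore d⁸. A 4d d⁸ ion has a large crystal-field splitting; square planar leaves the high-energy d_{x²−y²} orbital empty and maximises CFSE. → square planar.
For [Hf(NH3)4]^4+: Summing ligand charges against the +4 overall charge gives an oxidation state of +4 for hafnium. Group 4 minus oxidation state 4 gives a d⁰ configuration. A d⁰ ion has no crystal-field stabilisation preference between square planar and tetrahedral, so four ligands adopt the sterically favoured tetrahedral geometry. → tetrahedral.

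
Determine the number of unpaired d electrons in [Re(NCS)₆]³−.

2 unpaired electrons

Ligand charges: each isothiocyanate is −1. With an overall charge of −3 the rhenium centre must be in the +3 oxidation state.
Group 7 minus oxidation state 3 gives a d⁴ configuration.
The spin state decides the count: a 5d ion has a large Δₒ and is invariably low-spin.
An octahedral low-spin d⁴ ion is t₂g⁴e_g⁰, giving 2 unpaired electrons.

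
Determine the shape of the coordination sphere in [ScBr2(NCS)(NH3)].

Summing ligand charges against the 0 overall charge gives an oxidation state of +3 for scandium.
Group 3 minus oxidation state 3 gives a d⁰ configuration.
Coordination number: 4.
A d⁰ ion has no crystal-field stabilisation preference between square planar and tetrahedral, so four ligands adopt the sterically favoured tetrahedral geometry.

tetrahedral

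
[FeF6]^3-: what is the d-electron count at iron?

Summing ligand charges against the −3 overall charge gives an oxidation state of +3 for iron.
Fe sits in group 8, so the d-electron count is 8 − 3 = 5.

d5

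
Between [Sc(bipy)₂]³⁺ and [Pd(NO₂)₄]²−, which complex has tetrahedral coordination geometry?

[Sc(bipy)₂]³⁺

For [Sc(bipy)₂]³⁺: 2,2′-bipyridine is neutral; balancing the +3 overall charge requires Sc(III). Scandium is a group-3 element; Sc(III) is therefore d⁰. A d⁰ ion has no crystal-field stabilisation preference between square planar and tetrahedral, so four ligands adopt the sterically favoured tetrahedral geometry. → tetrahedral.
For [Pd(NO₂)₄]²−: Each nitro (N-bound nitrite) is −1; balancing the −2 overall charge requires Pd(II). Palladium is a group-10 element; Pd(II) is therefore d⁸. A 4d d⁸ ion has a large crystal-field splitting; square planar leaves the high-energy d_{x²−y²} orbital empty and maximises CFSE. → square planar.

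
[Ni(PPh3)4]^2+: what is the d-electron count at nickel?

Summing ligand charges against the +2 overall charge gives an oxidation state of +2 for nickel.
Nickel is a group-10 element; Ni(II) is therefore d⁸.

d8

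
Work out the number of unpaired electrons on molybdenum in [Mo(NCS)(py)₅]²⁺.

3

Summing ligand charges against the +2 overall charge gives an oxidation state of +3 for molybdenum.
Mo sits in group 6, so the d-electron count is 6 − 3 = 3.
In an octahedral field the d³ configuration is t₂g³e_g⁰ (only one arrangement possible), giving 3 unpaired electrons.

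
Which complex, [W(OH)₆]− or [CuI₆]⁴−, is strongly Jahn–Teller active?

[W(OH)₆]−: Each hydroxide is −1; balancing the −1 overall charge requires W(V). Group 6 minus oxidation state 5 gives a d¹ configuration. The d¹ configuration leaves the e_g set evenly filled (or empty) — no strong Jahn–Teller driving force.
[CuI₆]⁴−: Ligand charges: each iodide is −1. With an overall charge of −4 the copper centre must be in the +2 oxidation state. Group 11 minus oxidation state 2 gives a d⁹ configuration. The t₂g⁶e_g³ configuration has an unevenly filled e_g set; the Jahn–Teller theorem predicts a tetragonal distortion (typically axial elongation) to lift the degeneracy.

[CuI₆]⁴−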